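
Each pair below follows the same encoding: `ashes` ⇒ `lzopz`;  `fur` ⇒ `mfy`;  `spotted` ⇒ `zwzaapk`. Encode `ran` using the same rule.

ylu

Two shifts are in play — +11 for a/e/i/o/u, +7 for every other letter.
Applying it to ran: r(cons)+7=y, a(vowel)+11=l, n(cons)+7=u.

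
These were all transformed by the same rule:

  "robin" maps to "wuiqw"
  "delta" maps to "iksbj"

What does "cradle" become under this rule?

hxhluo

In robin: r→w is +5, o→u is +6, b→i is +7, i→q is +8 — the shift increases by 1 each position. Each letter shifts forward by (position + 5), i.e. 5, 6, 7, … — the shift grows by one for each successive letter.
Applying it to cradle: c+5=h, r+6=x, a+7=h, d+8=l, l+9=u, e+10=o.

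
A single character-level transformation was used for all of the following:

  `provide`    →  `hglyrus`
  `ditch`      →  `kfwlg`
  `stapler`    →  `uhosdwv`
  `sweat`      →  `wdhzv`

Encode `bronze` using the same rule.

hcqrue

The output letters match the input read backwards, each shifted +3: provide reversed is edivorp. Read the word backwards and shift each letter +3.
On bronze: reverse → eznorb; then shift: e+3=h, z+3=c, n+3=q, o+3=r, r+3=u, b+3=e.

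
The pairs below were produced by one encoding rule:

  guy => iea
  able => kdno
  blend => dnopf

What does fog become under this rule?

The shift depends on letter class: consonant g→i is +2, but vowel u→e is +10. Vowels shift forward by 10 and consonants shift forward by 2.
For fog: f(cons)+2=h, o(vowel)+10=y, g(cons)+2=i.

hyi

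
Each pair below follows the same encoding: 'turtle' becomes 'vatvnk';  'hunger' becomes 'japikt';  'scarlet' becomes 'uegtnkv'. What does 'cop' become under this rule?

eur

Two shifts are in play — +6 for a/e/i/o/u, +2 for every other letter.
For cop: c(cons)+2=e, o(vowel)+6=u, p(cons)+2=r.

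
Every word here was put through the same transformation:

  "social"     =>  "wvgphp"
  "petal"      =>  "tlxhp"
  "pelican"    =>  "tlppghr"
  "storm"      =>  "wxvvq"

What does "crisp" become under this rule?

gvpwt

The shift depends on letter class: consonant s→w is +4, but vowel o→v is +7. Vowels shift forward by 7 and consonants shift forward by 4.
Applying it to crisp: c(cons)+4=g, r(cons)+4=v, i(vowel)+7=p, s(cons)+4=w, p(cons)+4=t.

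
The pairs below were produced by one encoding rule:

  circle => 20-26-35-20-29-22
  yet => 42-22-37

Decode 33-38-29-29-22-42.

c is letter #3 and maps to 20: an offset of 17. Letters become their 1-based position plus 17 (so a→18, b→19, …).
Reversing it on 33-38-29-29-22-42: 33→(33−17)÷1=16=p, 38→(38−17)÷1=21=u, 29→(29−17)÷1=12=l, 29→(29−17)÷1=12=l, 22→(22−17)÷1=5=e, 42→(42−17)÷1=25=y.

pulley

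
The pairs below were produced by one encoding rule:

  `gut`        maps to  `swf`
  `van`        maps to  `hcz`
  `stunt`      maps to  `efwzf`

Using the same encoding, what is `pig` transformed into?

The shift depends on letter class: consonant g→s is +12, but vowel u→w is +2. Two shifts are in play — +2 for a/e/i/o/u, +12 for every other letter.
Applying it to pig: p(cons)+12=b, i(vowel)+2=k, g(cons)+12=s.

bks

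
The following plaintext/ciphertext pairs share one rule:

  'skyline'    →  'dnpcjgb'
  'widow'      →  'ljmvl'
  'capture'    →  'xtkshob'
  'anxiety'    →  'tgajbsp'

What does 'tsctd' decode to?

s(18)→d(3) and k(10)→n(13) fit y≡15x+19 (mod 26); the inverse of 15 mod 26 is 7. Treating letters as 0–25, the rule is x ↦ 15x + 19 (mod 26).
Reversing it on tsctd: t(19)→7·(19−19)≡0=a; s(18)→7·(18−19)≡19=t; c(2)→7·(2−19)≡11=l; t(19)→7·(19−19)≡0=a; d(3)→7·(3−19)≡18=s (all mod 26).

atlas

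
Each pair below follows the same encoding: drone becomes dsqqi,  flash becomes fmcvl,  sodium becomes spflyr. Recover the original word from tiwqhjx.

thunder

In drone: d→d is +0, r→s is +1, o→q is +2, n→q is +3 — the shift increases by 1 each position. Letter i (0-indexed) is shifted by i+0, so successive shifts are 0, 1, 2, ….
Decoding tiwqhjx: t−0=t, i−1=h, w−2=u, q−3=n, h−4=d, j−5=e, x−6=r.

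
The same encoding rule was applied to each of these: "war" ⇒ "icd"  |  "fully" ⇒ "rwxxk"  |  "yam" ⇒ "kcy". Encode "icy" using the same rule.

The shift depends on letter class: consonant w→i is +12, but vowel a→c is +2. The rule splits by letter class: vowels +2, consonants +12.
For icy: i(vowel)+2=k, c(cons)+12=o, y(cons)+12=k.

kok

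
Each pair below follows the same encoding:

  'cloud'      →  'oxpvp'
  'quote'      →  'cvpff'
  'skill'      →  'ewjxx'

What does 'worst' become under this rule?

The rule splits by letter class: vowels +1, consonants +12.
Applying it to worst: w(cons)+12=i, o(vowel)+1=p, r(cons)+12=d, s(cons)+12=e, t(cons)+12=f.

ipdef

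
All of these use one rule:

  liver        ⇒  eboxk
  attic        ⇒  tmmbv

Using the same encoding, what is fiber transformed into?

Compare letters: l→e is +19, i→b is +19, v→o is +19 — a constant shift. This is a Caesar cipher with shift 19.
Applying it to fiber: f+19=y, i+19=b, b+19=u, e+19=x, r+19=k.

ybuxk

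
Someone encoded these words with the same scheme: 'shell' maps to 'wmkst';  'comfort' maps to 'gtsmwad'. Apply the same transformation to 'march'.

Letter i (0-indexed) is shifted by i+4, so successive shifts are 4, 5, 6, ….
On march: m+4=q, a+5=f, r+6=x, c+7=j, h+8=p.

qfxjp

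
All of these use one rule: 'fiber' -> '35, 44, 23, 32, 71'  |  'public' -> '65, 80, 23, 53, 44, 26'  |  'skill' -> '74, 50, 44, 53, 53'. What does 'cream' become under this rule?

f(#6)→35 and i(#9)→44: differences scale by 3, so n = 3·pos + 17. With a=1..z=26, the number is 3·pos + 17.
Applying it to cream: c=3→26, r=18→71, e=5→32, a=1→20, m=13→56.

26, 71, 32, 20, 56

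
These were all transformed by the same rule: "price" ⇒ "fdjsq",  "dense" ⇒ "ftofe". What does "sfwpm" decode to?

The output letters match the input read backwards, each shifted +1: price reversed is ecirp. Read the word backwards and shift each letter +1.
Decoding sfwpm: shift back: s−1=r, f−1=e, w−1=v, p−1=o, m−1=l → revol; then reverse → lover.

lover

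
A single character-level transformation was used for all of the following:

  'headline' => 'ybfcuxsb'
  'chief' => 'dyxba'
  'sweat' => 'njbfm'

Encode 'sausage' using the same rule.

nflnfzb

h(7)→y(24) and e(4)→b(1) fit y≡25x+5 (mod 26); the inverse of 25 mod 26 is 25. This is an affine cipher: with a=0,…,z=25, each position x becomes (25x+5) mod 26.
For sausage: s(18)→25·18+5≡13=n; a(0)→25·0+5≡5=f; u(20)→25·20+5≡11=l; s(18)→25·18+5≡13=n; a(0)→25·0+5≡5=f; g(6)→25·6+5≡25=z; e(4)→25·4+5≡1=b (all mod 26).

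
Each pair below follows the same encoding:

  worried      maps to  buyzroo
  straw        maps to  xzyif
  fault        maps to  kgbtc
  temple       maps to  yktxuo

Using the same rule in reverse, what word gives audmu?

vowel

In worried: w→b is +5, o→u is +6, r→y is +7, r→z is +8 — the shift increases by 1 each position. Letter i (0-indexed) is shifted by i+5, so successive shifts are 5, 6, 7, ….
Reversing it on audmu: a−5=v, u−6=o, d−7=w, m−8=e, u−9=l.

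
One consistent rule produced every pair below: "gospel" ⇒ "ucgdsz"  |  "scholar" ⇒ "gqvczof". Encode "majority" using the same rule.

aoxcfwhm

Compare letters: g→u is +14, o→c is +14, s→g is +14 — a constant shift. This is a Caesar cipher with shift 14.
Applying it to majority: m+14=a, a+14=o, j+14=x, o+14=c, r+14=f, i+14=w, t+14=h, y+14=m.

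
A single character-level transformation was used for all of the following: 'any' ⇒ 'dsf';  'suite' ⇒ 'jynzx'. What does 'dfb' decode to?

way

The output letters match the input read backwards, each shifted +5: any reversed is yna. Two steps: reverse the string, then apply a Caesar shift of +5.
Decoding dfb: shift back: d−5=y, f−5=a, b−5=w → yaw; then reverse → way.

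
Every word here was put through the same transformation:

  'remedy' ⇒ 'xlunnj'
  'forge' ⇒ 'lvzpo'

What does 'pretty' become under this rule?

vymcdj

In remedy: r→x is +6, e→l is +7, m→u is +8, e→n is +9 — the shift increases by 1 each position. The shift increases by 1 at each position, starting from +6: 6, 7, 8, ….
On pretty: p+6=v, r+7=y, e+8=m, t+9=c, t+10=d, y+11=j.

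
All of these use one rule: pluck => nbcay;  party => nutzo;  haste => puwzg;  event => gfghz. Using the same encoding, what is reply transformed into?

p(15)→n(13) and l(11)→b(1) fit y≡3x+20 (mod 26); the inverse of 3 mod 26 is 9. Treating letters as 0–25, the rule is x ↦ 3x + 20 (mod 26).
Applying it to reply: r(17)→3·17+20≡19=t; e(4)→3·4+20≡6=g; p(15)→3·15+20≡13=n; l(11)→3·11+20≡1=b; y(24)→3·24+20≡14=o (all mod 26).

tgnbo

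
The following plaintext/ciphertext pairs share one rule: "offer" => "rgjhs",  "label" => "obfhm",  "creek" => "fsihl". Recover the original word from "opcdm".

loyal

Shifts by position in offer: pos 0: o→r (+3), pos 1: f→g (+1), pos 2: f→j (+4), pos 3: e→h (+3), pos 4: r→s (+1) — repeating every 3. It's a Vigenère-style cipher with numeric key [3,1,4]: position i shifts by key[i mod 3].
Undoing it on opcdm: o−3=l, p−1=o, c−4=y, d−3=a, m−1=l.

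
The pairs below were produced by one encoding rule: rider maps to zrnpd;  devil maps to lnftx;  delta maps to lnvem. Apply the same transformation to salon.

ajvzz

In rider: r→z is +8, i→r is +9, d→n is +10, e→p is +11 — the shift increases by 1 each position. Each letter shifts forward by (position + 8), i.e. 8, 9, 10, … — the shift grows by one for each successive letter.
For salon: s+8=a, a+9=j, l+10=v, o+11=z, n+12=z.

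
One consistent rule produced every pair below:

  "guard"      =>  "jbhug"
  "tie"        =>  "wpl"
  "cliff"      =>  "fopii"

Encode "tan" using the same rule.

whq

The shift depends on letter class: consonant g→j is +3, but vowel u→b is +7. Vowels shift forward by 7 and consonants shift forward by 3.
For tan: t(cons)+3=w, a(vowel)+7=h, n(cons)+3=q.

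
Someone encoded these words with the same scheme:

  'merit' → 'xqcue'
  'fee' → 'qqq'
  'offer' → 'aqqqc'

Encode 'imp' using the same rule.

uxa

The shift depends on letter class: consonant m→x is +11, but vowel e→q is +12. The rule splits by letter class: vowels +12, consonants +11.
For imp: i(vowel)+12=u, m(cons)+11=x, p(cons)+11=a.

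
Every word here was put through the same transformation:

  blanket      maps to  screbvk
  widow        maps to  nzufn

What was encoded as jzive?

siren

Compare letters: b→s is +17, l→c is +17, a→r is +17 — a constant shift. Each letter is shifted forward by 17 in the alphabet (a Caesar shift of +17).
Undoing it on jzive: j−17=s, z−17=i, i−17=r, v−17=e, e−17=n.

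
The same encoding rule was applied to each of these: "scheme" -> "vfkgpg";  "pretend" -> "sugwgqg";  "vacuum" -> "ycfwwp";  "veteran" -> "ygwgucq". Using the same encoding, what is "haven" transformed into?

The shift depends on letter class: consonant s→v is +3, but vowel e→g is +2. Two shifts are in play — +2 for a/e/i/o/u, +3 for every other letter.
Applying it to haven: h(cons)+3=k, a(vowel)+2=c, v(cons)+3=y, e(vowel)+2=g, n(cons)+3=q.

kcygq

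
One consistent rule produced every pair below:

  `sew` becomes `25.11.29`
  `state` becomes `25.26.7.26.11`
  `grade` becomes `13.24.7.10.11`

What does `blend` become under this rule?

Each letter is replaced by its alphabet position (a=1..z=26) + 6.
On blend: b=2→8, l=12→18, e=5→11, n=14→20, d=4→10.

8.18.11.20.10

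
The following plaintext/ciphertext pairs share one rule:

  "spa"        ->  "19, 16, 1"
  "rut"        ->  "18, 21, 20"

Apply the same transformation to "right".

18, 9, 7, 8, 20

s is letter #19 and maps to 19: an offset of 0. Each letter is replaced by its alphabet position (a=1, b=2, …, z=26).
Applying it to right: r=18→18, i=9→9, g=7→7, h=8→8, t=20→20.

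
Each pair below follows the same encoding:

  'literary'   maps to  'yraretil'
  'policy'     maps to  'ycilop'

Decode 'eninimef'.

The output letters match the input read backwards: literary reversed is yraretil. It's just the letters in reverse order.
Decoding eninimef: then reverse → feminine.

feminine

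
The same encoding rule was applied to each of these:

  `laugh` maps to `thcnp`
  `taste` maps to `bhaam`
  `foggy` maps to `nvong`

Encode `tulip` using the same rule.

Shifts by position in laugh: pos 0: l→t (+8), pos 1: a→h (+7), pos 2: u→c (+8), pos 3: g→n (+7) — repeating every 2. The shifts repeat in a cycle of length 2: positions 0,1,… shift by +8, +7, then the pattern repeats.
Applying it to tulip: t+8=b, u+7=b, l+8=t, i+7=p, p+8=x.

bbtpx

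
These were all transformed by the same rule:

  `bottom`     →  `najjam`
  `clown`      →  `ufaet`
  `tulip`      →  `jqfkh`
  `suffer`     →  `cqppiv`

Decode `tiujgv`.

b(1)→n(13) and o(14)→a(0) fit y≡7x+6 (mod 26); the inverse of 7 mod 26 is 15. This is an affine cipher: with a=0,…,z=25, each position x becomes (7x+6) mod 26.
Reversing it on tiujgv: t(19)→15·(19−6)≡13=n; i(8)→15·(8−6)≡4=e; u(20)→15·(20−6)≡2=c; j(9)→15·(9−6)≡19=t; g(6)→15·(6−6)≡0=a; v(21)→15·(21−6)≡17=r (all mod 26).

nectar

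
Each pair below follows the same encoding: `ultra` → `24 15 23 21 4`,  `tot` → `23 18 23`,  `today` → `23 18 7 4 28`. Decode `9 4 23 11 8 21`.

father

u is letter #21 and maps to 24: an offset of 3. The number is (letter's place in the alphabet, a=1) + 3.
Undoing it on 9 4 23 11 8 21: 9→(9−3)÷1=6=f, 4→(4−3)÷1=1=a, 23→(23−3)÷1=20=t, 11→(11−3)÷1=8=h, 8→(8−3)÷1=5=e, 21→(21−3)÷1=18=r.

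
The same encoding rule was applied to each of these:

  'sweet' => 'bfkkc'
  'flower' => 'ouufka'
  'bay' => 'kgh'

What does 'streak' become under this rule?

The shift depends on letter class: consonant s→b is +9, but vowel e→k is +6. Vowels shift forward by 6 and consonants shift forward by 9.
For streak: s(cons)+9=b, t(cons)+9=c, r(cons)+9=a, e(vowel)+6=k, a(vowel)+6=g, k(cons)+9=t.

bcakgt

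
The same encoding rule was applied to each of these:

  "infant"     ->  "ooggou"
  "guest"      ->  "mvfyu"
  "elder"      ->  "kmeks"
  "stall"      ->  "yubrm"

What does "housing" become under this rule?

npvyjom

Shifts by position in infant: pos 0: i→o (+6), pos 1: n→o (+1), pos 2: f→g (+1), pos 3: a→g (+6), pos 4: n→o (+1), pos 5: t→u (+1) — repeating every 3. The shifts repeat in a cycle of length 3: positions 0,1,… shift by +6, +1, +1, then the pattern repeats.
On housing: h+6=n, o+1=p, u+1=v, s+6=y, i+1=j, n+1=o, g+6=m.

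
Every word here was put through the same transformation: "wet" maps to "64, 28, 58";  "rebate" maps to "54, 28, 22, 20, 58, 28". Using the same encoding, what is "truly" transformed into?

w(#23)→64 and e(#5)→28: differences scale by 2, so n = 2·pos + 18. The formula is n = 2×(alphabet index, a=1) + 18.
Applying it to truly: t=20→58, r=18→54, u=21→60, l=12→42, y=25→68.

58, 54, 60, 42, 68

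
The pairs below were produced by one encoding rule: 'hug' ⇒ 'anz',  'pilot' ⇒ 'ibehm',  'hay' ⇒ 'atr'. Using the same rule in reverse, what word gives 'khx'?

roe

Compare letters: h→a is +19, u→n is +19, g→z is +19 — a constant shift. This is a Caesar cipher with shift 19.
Decoding khx: k−19=r, h−19=o, x−19=e.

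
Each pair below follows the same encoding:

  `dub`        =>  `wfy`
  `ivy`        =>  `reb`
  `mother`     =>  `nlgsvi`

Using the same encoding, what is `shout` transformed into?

hslfg

This is the alphabet-reversal cipher (Atbash): a becomes z, b becomes y, etc.
On shout: s↔h, h↔s, o↔l, u↔f, t↔g.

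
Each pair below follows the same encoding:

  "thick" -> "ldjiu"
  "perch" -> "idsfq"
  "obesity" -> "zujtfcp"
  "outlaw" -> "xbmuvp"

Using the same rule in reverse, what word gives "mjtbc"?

Read the word backwards and shift each letter +1.
Decoding mjtbc: shift back: m−1=l, j−1=i, t−1=s, b−1=a, c−1=b → lisab; then reverse → basil.

basil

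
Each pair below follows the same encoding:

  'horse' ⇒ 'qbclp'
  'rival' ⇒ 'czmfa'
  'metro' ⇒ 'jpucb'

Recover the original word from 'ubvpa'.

towel

This is an affine cipher: with a=0,…,z=25, each position x becomes (9x+5) mod 26.
Reversing it on ubvpa: u(20)→3·(20−5)≡19=t; b(1)→3·(1−5)≡14=o; v(21)→3·(21−5)≡22=w; p(15)→3·(15−5)≡4=e; a(0)→3·(0−5)≡11=l (all mod 26).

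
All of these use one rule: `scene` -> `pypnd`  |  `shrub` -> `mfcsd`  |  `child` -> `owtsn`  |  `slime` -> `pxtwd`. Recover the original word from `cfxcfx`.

murmur

The output letters match the input read backwards, each shifted +11: scene reversed is enecs. Read the word backwards and shift each letter +11.
Decoding cfxcfx: shift back: c−11=r, f−11=u, x−11=m, c−11=r, f−11=u, x−11=m → rumrum; then reverse → murmur.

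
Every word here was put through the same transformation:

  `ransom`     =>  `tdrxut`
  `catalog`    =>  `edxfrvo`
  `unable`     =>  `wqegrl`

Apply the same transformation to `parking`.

Letter i (0-indexed) is shifted by i+2, so successive shifts are 2, 3, 4, ….
On parking: p+2=r, a+3=d, r+4=v, k+5=p, i+6=o, n+7=u, g+8=o.

rdvpouo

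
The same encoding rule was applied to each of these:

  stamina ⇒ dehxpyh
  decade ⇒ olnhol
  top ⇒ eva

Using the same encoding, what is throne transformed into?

escvyl

The shift depends on letter class: consonant s→d is +11, but vowel a→h is +7. Two shifts are in play — +7 for a/e/i/o/u, +11 for every other letter.
Applying it to throne: t(cons)+11=e, h(cons)+11=s, r(cons)+11=c, o(vowel)+7=v, n(cons)+11=y, e(vowel)+7=l.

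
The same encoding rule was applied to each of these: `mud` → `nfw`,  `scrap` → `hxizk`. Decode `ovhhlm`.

Each pair mirrors across the alphabet (m↔n, u↔f, d↔w): positions sum to 25. Letters are reflected about the middle of the alphabet (position → 25−position): Atbash.
Decoding ovhhlm: o↔l, v↔e, h↔s, h↔s, l↔o, m↔n.

lesson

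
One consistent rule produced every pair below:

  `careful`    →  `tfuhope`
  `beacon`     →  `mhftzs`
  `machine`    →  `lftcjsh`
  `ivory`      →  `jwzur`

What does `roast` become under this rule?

uzfbi

c(2)→t(19) and a(0)→f(5) fit y≡7x+5 (mod 26); the inverse of 7 mod 26 is 15. Treating letters as 0–25, the rule is x ↦ 7x + 5 (mod 26).
On roast: r(17)→7·17+5≡20=u; o(14)→7·14+5≡25=z; a(0)→7·0+5≡5=f; s(18)→7·18+5≡1=b; t(19)→7·19+5≡8=i (all mod 26).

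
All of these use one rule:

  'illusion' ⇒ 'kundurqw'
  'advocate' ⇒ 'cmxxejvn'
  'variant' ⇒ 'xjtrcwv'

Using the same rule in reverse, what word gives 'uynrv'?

Shifts by position in illusion: pos 0: i→k (+2), pos 1: l→u (+9), pos 2: l→n (+2), pos 3: u→d (+9) — repeating every 2. The shifts repeat in a cycle of length 2: positions 0,1,… shift by +2, +9, then the pattern repeats.
Decoding uynrv: u−2=s, y−9=p, n−2=l, r−9=i, v−2=t.

split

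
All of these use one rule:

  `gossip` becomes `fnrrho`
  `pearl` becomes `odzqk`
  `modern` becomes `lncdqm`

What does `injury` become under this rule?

Compare letters: g→f is +25, o→n is +25, s→r is +25 — a constant shift. This is a Caesar cipher with shift 25.
Applying it to injury: i+25=h, n+25=m, j+25=i, u+25=t, r+25=q, y+25=x.

hmitqx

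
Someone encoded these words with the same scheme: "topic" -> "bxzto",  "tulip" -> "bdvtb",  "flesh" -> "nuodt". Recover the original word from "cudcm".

The shift increases by 1 at each position, starting from +8: 8, 9, 10, ….
Reversing it on cudcm: c−8=u, u−9=l, d−10=t, c−11=r, m−12=a.

ultra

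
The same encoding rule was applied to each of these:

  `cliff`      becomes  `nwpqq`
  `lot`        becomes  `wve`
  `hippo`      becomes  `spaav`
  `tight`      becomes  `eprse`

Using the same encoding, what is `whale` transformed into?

hshwl

The shift depends on letter class: consonant c→n is +11, but vowel i→p is +7. Two shifts are in play — +7 for a/e/i/o/u, +11 for every other letter.
Applying it to whale: w(cons)+11=h, h(cons)+11=s, a(vowel)+7=h, l(cons)+11=w, e(vowel)+7=l.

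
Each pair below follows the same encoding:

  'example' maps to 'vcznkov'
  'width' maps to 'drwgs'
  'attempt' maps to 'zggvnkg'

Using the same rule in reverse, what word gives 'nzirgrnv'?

Each letter is replaced by its mirror in the alphabet: a↔z, b↔y, c↔x, and so on (the Atbash cipher).
Decoding nzirgrnv: n↔m, z↔a, i↔r, r↔i, g↔t, r↔i, n↔m, v↔e.

maritime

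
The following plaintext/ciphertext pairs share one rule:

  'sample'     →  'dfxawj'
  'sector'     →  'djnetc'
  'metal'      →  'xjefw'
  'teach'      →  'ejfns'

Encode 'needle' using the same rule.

The shift depends on letter class: consonant s→d is +11, but vowel a→f is +5. Two shifts are in play — +5 for a/e/i/o/u, +11 for every other letter.
On needle: n(cons)+11=y, e(vowel)+5=j, e(vowel)+5=j, d(cons)+11=o, l(cons)+11=w, e(vowel)+5=j.

yjjowj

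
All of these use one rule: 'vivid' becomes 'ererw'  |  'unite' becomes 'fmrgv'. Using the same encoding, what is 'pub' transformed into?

Each pair mirrors across the alphabet (v↔e, i↔r, v↔e): positions sum to 25. Each letter is replaced by its mirror in the alphabet: a↔z, b↔y, c↔x, and so on (the Atbash cipher).
Applying it to pub: p↔k, u↔f, b↔y.

kfy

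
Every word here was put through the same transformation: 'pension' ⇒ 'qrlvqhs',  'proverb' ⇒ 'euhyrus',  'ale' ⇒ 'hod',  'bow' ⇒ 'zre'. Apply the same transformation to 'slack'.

nfdov

Two steps: reverse the string, then apply a Caesar shift of +3.
Applying it to slack: reverse → kcals; then shift: k+3=n, c+3=f, a+3=d, l+3=o, s+3=v.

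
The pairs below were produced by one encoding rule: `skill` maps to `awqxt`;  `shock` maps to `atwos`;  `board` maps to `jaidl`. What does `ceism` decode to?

Shifts by position in skill: pos 0: s→a (+8), pos 1: k→w (+12), pos 2: i→q (+8), pos 3: l→x (+12) — repeating every 2. The shifts repeat in a cycle of length 2: positions 0,1,… shift by +8, +12, then the pattern repeats.
Undoing it on ceism: c−8=u, e−12=s, i−8=a, s−12=g, m−8=e.

usage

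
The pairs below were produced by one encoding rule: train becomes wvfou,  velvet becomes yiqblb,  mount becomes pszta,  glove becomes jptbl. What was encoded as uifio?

In train: t→w is +3, r→v is +4, a→f is +5, i→o is +6 — the shift increases by 1 each position. Each letter shifts forward by (position + 3), i.e. 3, 4, 5, … — the shift grows by one for each successive letter.
Undoing it on uifio: u−3=r, i−4=e, f−5=a, i−6=c, o−7=h.

reach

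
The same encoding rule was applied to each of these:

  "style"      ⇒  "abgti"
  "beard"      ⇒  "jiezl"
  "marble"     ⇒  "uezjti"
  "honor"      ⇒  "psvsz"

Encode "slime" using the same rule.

Two shifts are in play — +4 for a/e/i/o/u, +8 for every other letter.
For slime: s(cons)+8=a, l(cons)+8=t, i(vowel)+4=m, m(cons)+8=u, e(vowel)+4=i.

atmui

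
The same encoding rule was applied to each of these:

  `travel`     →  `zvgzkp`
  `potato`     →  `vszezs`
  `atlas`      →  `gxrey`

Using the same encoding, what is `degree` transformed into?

jimvki

Shifts by position in travel: pos 0: t→z (+6), pos 1: r→v (+4), pos 2: a→g (+6), pos 3: v→z (+4) — repeating every 2. A repeating key of period 2 is used — shifts +6, +4 over and over.
On degree: d+6=j, e+4=i, g+6=m, r+4=v, e+6=k, e+4=i.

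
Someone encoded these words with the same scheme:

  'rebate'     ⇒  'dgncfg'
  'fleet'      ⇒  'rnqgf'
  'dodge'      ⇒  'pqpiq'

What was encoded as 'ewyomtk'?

Shifts by position in rebate: pos 0: r→d (+12), pos 1: e→g (+2), pos 2: b→n (+12), pos 3: a→c (+2) — repeating every 2. It's a Vigenère-style cipher with numeric key [12,2]: position i shifts by key[i mod 2].
Decoding ewyomtk: e−12=s, w−2=u, y−12=m, o−2=m, m−12=a, t−2=r, k−12=y.

summary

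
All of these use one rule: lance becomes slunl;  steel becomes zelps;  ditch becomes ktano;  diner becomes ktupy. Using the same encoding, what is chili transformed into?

Shifts by position in lance: pos 0: l→s (+7), pos 1: a→l (+11), pos 2: n→u (+7), pos 3: c→n (+11) — repeating every 2. A repeating key of period 2 is used — shifts +7, +11 over and over.
For chili: c+7=j, h+11=s, i+7=p, l+11=w, i+7=p.

jspwp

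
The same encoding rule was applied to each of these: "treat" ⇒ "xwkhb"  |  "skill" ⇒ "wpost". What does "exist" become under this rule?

icozb

In treat: t→x is +4, r→w is +5, e→k is +6, a→h is +7 — the shift increases by 1 each position. The shift increases by 1 at each position, starting from +4: 4, 5, 6, ….
For exist: e+4=i, x+5=c, i+6=o, s+7=z, t+8=b.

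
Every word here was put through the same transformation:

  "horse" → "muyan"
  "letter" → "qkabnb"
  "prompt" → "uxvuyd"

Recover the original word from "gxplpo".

The shift increases by 1 at each position, starting from +5: 5, 6, 7, ….
Undoing it on gxplpo: g−5=b, x−6=r, p−7=i, l−8=d, p−9=g, o−10=e.

bridge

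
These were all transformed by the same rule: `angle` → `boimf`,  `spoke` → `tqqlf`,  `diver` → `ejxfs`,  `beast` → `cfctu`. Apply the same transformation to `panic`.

Shifts by position in angle: pos 0: a→b (+1), pos 1: n→o (+1), pos 2: g→i (+2), pos 3: l→m (+1), pos 4: e→f (+1) — repeating every 3. The shifts repeat in a cycle of length 3: positions 0,1,… shift by +1, +1, +2, then the pattern repeats.
On panic: p+1=q, a+1=b, n+2=p, i+1=j, c+1=d.

qbpjd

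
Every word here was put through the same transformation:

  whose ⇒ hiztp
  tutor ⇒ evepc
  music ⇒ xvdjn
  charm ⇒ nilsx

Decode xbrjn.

Shifts by position in whose: pos 0: w→h (+11), pos 1: h→i (+1), pos 2: o→z (+11), pos 3: s→t (+1) — repeating every 2. The shifts repeat in a cycle of length 2: positions 0,1,… shift by +11, +1, then the pattern repeats.
Decoding xbrjn: x−11=m, b−1=a, r−11=g, j−1=i, n−11=c.

magic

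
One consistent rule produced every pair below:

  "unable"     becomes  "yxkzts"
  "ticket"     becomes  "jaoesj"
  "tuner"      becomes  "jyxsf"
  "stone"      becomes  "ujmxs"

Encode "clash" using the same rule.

u(20)→y(24) and n(13)→x(23) fit y≡15x+10 (mod 26); the inverse of 15 mod 26 is 7. Treating letters as 0–25, the rule is x ↦ 15x + 10 (mod 26).
Applying it to clash: c(2)→15·2+10≡14=o; l(11)→15·11+10≡19=t; a(0)→15·0+10≡10=k; s(18)→15·18+10≡20=u; h(7)→15·7+10≡11=l (all mod 26).

otkul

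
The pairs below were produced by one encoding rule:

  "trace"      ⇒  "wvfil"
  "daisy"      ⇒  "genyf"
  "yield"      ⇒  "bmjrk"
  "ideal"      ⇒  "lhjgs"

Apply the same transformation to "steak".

vxjgr

In trace: t→w is +3, r→v is +4, a→f is +5, c→i is +6 — the shift increases by 1 each position. Each letter shifts forward by (position + 3), i.e. 3, 4, 5, … — the shift grows by one for each successive letter.
On steak: s+3=v, t+4=x, e+5=j, a+6=g, k+7=r.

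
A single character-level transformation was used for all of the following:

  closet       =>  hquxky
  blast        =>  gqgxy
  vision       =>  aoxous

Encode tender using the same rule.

yksikw

The shift depends on letter class: consonant c→h is +5, but vowel o→u is +6. Vowels shift forward by 6 and consonants shift forward by 5.
Applying it to tender: t(cons)+5=y, e(vowel)+6=k, n(cons)+5=s, d(cons)+5=i, e(vowel)+6=k, r(cons)+5=w.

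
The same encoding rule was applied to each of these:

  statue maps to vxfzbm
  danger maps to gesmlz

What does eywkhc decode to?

In statue: s→v is +3, t→x is +4, a→f is +5, t→z is +6 — the shift increases by 1 each position. Each letter shifts forward by (position + 3), i.e. 3, 4, 5, … — the shift grows by one for each successive letter.
Reversing it on eywkhc: e−3=b, y−4=u, w−5=r, k−6=e, h−7=a, c−8=u.

bureau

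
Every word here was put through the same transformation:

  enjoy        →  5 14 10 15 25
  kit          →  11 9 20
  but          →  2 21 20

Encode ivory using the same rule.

e is letter #5 and maps to 5: an offset of 0. Each letter is replaced by its alphabet position (a=1, b=2, …, z=26).
On ivory: i=9→9, v=22→22, o=15→15, r=18→18, y=25→25.

9 22 15 18 25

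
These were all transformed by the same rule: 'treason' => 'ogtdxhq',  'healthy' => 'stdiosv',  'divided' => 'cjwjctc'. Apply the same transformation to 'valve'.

t(19)→o(14) and r(17)→g(6) fit y≡17x+3 (mod 26); the inverse of 17 mod 26 is 23. This is an affine cipher: with a=0,…,z=25, each position x becomes (17x+3) mod 26.
Applying it to valve: v(21)→17·21+3≡22=w; a(0)→17·0+3≡3=d; l(11)→17·11+3≡8=i; v(21)→17·21+3≡22=w; e(4)→17·4+3≡19=t (all mod 26).

wdiwt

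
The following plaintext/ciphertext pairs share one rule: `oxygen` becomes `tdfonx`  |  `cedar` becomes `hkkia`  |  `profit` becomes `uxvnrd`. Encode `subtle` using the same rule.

In oxygen: o→t is +5, x→d is +6, y→f is +7, g→o is +8 — the shift increases by 1 each position. Letter i (0-indexed) is shifted by i+5, so successive shifts are 5, 6, 7, ….
Applying it to subtle: s+5=x, u+6=a, b+7=i, t+8=b, l+9=u, e+10=o.

xaibuo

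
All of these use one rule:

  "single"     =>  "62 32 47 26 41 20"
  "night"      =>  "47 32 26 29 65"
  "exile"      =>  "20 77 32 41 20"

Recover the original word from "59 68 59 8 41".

rural

s(#19)→62 and i(#9)→32: differences scale by 3, so n = 3·pos + 5. Each letter becomes 3×(its alphabet position, a=1..z=26) + 5.
Reversing it on 59 68 59 8 41: 59→(59−5)÷3=18=r, 68→(68−5)÷3=21=u, 59→(59−5)÷3=18=r, 8→(8−5)÷3=1=a, 41→(41−5)÷3=12=l.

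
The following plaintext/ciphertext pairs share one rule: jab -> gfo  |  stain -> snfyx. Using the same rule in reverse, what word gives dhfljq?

legacy

The output letters match the input read backwards, each shifted +5: jab reversed is baj. Two steps: reverse the string, then apply a Caesar shift of +5.
Decoding dhfljq: shift back: d−5=y, h−5=c, f−5=a, l−5=g, j−5=e, q−5=l → ycagel; then reverse → legacy.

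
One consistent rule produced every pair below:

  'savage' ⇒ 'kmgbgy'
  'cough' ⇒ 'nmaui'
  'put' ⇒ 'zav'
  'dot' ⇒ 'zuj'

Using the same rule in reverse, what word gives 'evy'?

spy

The output letters match the input read backwards, each shifted +6: savage reversed is egavas. Two steps: reverse the string, then apply a Caesar shift of +6.
Undoing it on evy: shift back: e−6=y, v−6=p, y−6=s → yps; then reverse → spy.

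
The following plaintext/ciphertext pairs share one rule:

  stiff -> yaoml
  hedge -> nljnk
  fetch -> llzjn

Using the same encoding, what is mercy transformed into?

Shifts by position in stiff: pos 0: s→y (+6), pos 1: t→a (+7), pos 2: i→o (+6), pos 3: f→m (+7) — repeating every 2. A repeating key of period 2 is used — shifts +6, +7 over and over.
For mercy: m+6=s, e+7=l, r+6=x, c+7=j, y+6=e.

slxje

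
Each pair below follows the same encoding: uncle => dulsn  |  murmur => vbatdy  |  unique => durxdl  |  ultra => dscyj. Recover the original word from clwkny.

tender

Shifts by position in uncle: pos 0: u→d (+9), pos 1: n→u (+7), pos 2: c→l (+9), pos 3: l→s (+7) — repeating every 2. The shifts repeat in a cycle of length 2: positions 0,1,… shift by +9, +7, then the pattern repeats.
Decoding clwkny: c−9=t, l−7=e, w−9=n, k−7=d, n−9=e, y−7=r.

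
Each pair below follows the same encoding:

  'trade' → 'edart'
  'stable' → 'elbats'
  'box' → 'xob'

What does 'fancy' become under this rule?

The output letters match the input read backwards: trade reversed is edart. The word is simply reversed.
On fancy: reverse → ycnaf.

ycnaf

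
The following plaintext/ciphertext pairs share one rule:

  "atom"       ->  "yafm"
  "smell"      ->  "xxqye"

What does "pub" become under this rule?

The output letters match the input read backwards, each shifted +12: atom reversed is mota. The word is reversed, then every letter is shifted forward by 12.
Applying it to pub: reverse → bup; then shift: b+12=n, u+12=g, p+12=b.

ngb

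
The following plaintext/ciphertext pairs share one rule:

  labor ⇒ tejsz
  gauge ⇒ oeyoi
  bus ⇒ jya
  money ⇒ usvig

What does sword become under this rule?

aeszl

The shift depends on letter class: consonant l→t is +8, but vowel a→e is +4. Two shifts are in play — +4 for a/e/i/o/u, +8 for every other letter.
For sword: s(cons)+8=a, w(cons)+8=e, o(vowel)+4=s, r(cons)+8=z, d(cons)+8=l.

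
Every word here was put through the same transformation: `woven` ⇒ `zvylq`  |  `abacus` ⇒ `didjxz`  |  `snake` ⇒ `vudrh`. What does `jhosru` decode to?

gallon

Shifts by position in woven: pos 0: w→z (+3), pos 1: o→v (+7), pos 2: v→y (+3), pos 3: e→l (+7) — repeating every 2. It's a Vigenère-style cipher with numeric key [3,7]: position i shifts by key[i mod 2].
Undoing it on jhosru: j−3=g, h−7=a, o−3=l, s−7=l, r−3=o, u−7=n.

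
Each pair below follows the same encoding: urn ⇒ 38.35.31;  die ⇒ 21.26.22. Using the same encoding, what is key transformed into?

The number is (letter's place in the alphabet, a=1) + 17.
For key: k=11→28, e=5→22, y=25→42.

28.22.42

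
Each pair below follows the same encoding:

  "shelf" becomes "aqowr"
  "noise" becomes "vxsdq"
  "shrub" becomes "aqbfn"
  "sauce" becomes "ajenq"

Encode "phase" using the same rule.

xqkdq

In shelf: s→a is +8, h→q is +9, e→o is +10, l→w is +11 — the shift increases by 1 each position. Letter i (0-indexed) is shifted by i+8, so successive shifts are 8, 9, 10, ….
Applying it to phase: p+8=x, h+9=q, a+10=k, s+11=d, e+12=q.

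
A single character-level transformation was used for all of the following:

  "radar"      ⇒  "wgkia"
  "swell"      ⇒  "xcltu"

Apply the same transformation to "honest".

muumbd

Letter i (0-indexed) is shifted by i+5, so successive shifts are 5, 6, 7, ….
On honest: h+5=m, o+6=u, n+7=u, e+8=m, s+9=b, t+10=d.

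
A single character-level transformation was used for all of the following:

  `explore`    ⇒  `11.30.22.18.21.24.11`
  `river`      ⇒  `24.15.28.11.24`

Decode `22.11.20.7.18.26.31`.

e is letter #5 and maps to 11: an offset of 6. Letters become their 1-based position plus 6 (so a→7, b→8, …).
Reversing it on 22.11.20.7.18.26.31: 22→(22−6)÷1=16=p, 11→(11−6)÷1=5=e, 20→(20−6)÷1=14=n, 7→(7−6)÷1=1=a, 18→(18−6)÷1=12=l, 26→(26−6)÷1=20=t, 31→(31−6)÷1=25=y.

penalty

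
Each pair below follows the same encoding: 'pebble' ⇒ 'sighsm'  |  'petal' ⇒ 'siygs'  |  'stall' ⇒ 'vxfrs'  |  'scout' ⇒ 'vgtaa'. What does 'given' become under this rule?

jmaku

In pebble: p→s is +3, e→i is +4, b→g is +5, b→h is +6 — the shift increases by 1 each position. Letter i (0-indexed) is shifted by i+3, so successive shifts are 3, 4, 5, ….
Applying it to given: g+3=j, i+4=m, v+5=a, e+6=k, n+7=u.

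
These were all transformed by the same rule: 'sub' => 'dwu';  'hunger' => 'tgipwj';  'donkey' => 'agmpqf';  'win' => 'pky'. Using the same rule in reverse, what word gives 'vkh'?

The output letters match the input read backwards, each shifted +2: sub reversed is bus. The word is reversed, then every letter is shifted forward by 2.
Reversing it on vkh: shift back: v−2=t, k−2=i, h−2=f → tif; then reverse → fit.

fit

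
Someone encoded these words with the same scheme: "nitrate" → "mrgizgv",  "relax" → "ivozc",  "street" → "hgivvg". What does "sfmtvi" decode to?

Each pair mirrors across the alphabet (n↔m, i↔r, t↔g): positions sum to 25. This is the alphabet-reversal cipher (Atbash): a becomes z, b becomes y, etc.
Decoding sfmtvi: s↔h, f↔u, m↔n, t↔g, v↔e, i↔r.

hunger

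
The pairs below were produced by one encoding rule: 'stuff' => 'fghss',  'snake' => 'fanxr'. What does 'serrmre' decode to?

freezer

This is a Caesar cipher with shift 13.
Undoing it on serrmre: s−13=f, e−13=r, r−13=e, r−13=e, m−13=z, r−13=e, e−13=r.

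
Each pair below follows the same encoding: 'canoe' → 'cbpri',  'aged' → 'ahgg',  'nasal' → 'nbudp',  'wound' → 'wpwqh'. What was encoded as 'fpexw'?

focus

In canoe: c→c is +0, a→b is +1, n→p is +2, o→r is +3 — the shift increases by 1 each position. Letter i (0-indexed) is shifted by i+0, so successive shifts are 0, 1, 2, ….
Decoding fpexw: f−0=f, p−1=o, e−2=c, x−3=u, w−4=s.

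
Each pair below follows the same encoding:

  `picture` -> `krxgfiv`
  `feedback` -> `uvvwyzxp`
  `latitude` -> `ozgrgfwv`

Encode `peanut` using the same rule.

Each pair mirrors across the alphabet (p↔k, i↔r, c↔x): positions sum to 25. Letters are reflected about the middle of the alphabet (position → 25−position): Atbash.
Applying it to peanut: p↔k, e↔v, a↔z, n↔m, u↔f, t↔g.

kvzmfg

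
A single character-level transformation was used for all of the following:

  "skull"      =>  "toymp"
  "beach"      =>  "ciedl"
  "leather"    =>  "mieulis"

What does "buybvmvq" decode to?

aquarium

Shifts by position in skull: pos 0: s→t (+1), pos 1: k→o (+4), pos 2: u→y (+4), pos 3: l→m (+1), pos 4: l→p (+4) — repeating every 3. It's a Vigenère-style cipher with numeric key [1,4,4]: position i shifts by key[i mod 3].
Undoing it on buybvmvq: b−1=a, u−4=q, y−4=u, b−1=a, v−4=r, m−4=i, v−1=u, q−4=m.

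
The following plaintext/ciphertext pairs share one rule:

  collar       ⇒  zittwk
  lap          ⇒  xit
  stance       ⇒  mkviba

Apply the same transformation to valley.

gmttid

The word is reversed, then every letter is shifted forward by 8.
On valley: reverse → yellav; then shift: y+8=g, e+8=m, l+8=t, l+8=t, a+8=i, v+8=d.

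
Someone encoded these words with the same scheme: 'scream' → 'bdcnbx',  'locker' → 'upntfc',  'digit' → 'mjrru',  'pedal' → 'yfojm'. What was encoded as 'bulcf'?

Shifts by position in scream: pos 0: s→b (+9), pos 1: c→d (+1), pos 2: r→c (+11), pos 3: e→n (+9), pos 4: a→b (+1), pos 5: m→x (+11) — repeating every 3. It's a Vigenère-style cipher with numeric key [9,1,11]: position i shifts by key[i mod 3].
Undoing it on bulcf: b−9=s, u−1=t, l−11=a, c−9=t, f−1=e.

state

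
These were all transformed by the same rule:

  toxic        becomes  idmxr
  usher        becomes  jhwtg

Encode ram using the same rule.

gpb

Compare letters: t→i is +15, o→d is +15, x→m is +15 — a constant shift. It's a constant shift of +15 (ROT15).
For ram: r+15=g, a+15=p, m+15=b.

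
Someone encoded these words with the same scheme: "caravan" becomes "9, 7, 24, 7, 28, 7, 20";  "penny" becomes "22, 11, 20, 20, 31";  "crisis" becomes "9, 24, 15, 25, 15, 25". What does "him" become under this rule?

14, 15, 19

Each letter is replaced by its alphabet position (a=1..z=26) + 6.
On him: h=8→14, i=9→15, m=13→19.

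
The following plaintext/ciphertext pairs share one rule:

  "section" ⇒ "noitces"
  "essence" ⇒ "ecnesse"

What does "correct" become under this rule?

The output letters match the input read backwards: section reversed is noitces. The word is simply reversed.
For correct: reverse → tcerroc.

tcerroc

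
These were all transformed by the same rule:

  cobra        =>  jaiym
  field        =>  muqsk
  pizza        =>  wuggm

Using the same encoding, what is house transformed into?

The shift depends on letter class: consonant c→j is +7, but vowel o→a is +12. Two shifts are in play — +12 for a/e/i/o/u, +7 for every other letter.
On house: h(cons)+7=o, o(vowel)+12=a, u(vowel)+12=g, s(cons)+7=z, e(vowel)+12=q.

oagzq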